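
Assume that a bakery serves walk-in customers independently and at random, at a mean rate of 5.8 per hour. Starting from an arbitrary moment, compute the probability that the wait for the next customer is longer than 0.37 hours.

The wait for the next event is exponential with rate λ = 5.8 per hour.
P(T > 0.37) = e^(−λt) = e^(−5.8 × 0.37) = e^(−2.146) ≈ 0.1170.

0.1170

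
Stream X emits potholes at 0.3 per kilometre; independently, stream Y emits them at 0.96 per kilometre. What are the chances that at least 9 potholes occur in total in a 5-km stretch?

0.1852

Independent Poisson processes superpose: combined rate λ = 0.3 + 0.96 = 1.26 per kilometre.
Over the interval, μ = 1.26 × 5 = 6.3 (a 5-km stretch = 5 kilometres).
P(N ≥ 9) = 1 − P(N ≤ 8) ≈ 0.1852.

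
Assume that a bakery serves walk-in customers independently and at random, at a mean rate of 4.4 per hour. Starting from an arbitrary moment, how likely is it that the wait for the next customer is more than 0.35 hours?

The wait for the next event is exponential with rate λ = 4.4 per hour.
P(T > 0.35) = e^(−λt) = e^(−4.4 × 0.35) = e^(−1.54) ≈ 0.2144.

0.2144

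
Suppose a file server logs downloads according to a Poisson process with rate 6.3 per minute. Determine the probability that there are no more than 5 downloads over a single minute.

0.3988

With mean μ = 6.3 per minute,
P(N ≤ 5) = Σ_{j=0}^{5} e^(−μ) μ^j/j! ≈ 0.3988.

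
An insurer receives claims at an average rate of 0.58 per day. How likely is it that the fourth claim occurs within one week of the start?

0.5782

Over the interval, μ = 0.58 × 7 = 4.06 (a week = 7 days).
The fourth arrival falls in the interval iff at least 4 events occur there: P(S_4 ≤ t) = P(N ≥ 4) = 1 − P(N ≤ 3) ≈ 0.5782.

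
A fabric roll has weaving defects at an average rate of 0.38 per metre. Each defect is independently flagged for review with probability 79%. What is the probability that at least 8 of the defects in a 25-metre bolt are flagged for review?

0.4761

Thinning: the defects that are flagged for review themselves form a Poisson process with rate 0.79 × 0.38 = 0.3002 per metre.
Over the interval, μ = 0.3002 × 25 = 7.505 (a 25-metre bolt = 25 metres).
P(N ≥ 8) = 1 − P(N ≤ 7) ≈ 0.4761.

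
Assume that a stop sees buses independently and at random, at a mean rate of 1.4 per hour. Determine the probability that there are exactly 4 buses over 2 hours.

Over the interval, μ = 1.4 × 2 = 2.8 (2 hours).
P(N = 4) = e^(−μ) μ^4/4! = e^(−2.8) · 2.8^4/24 ≈ 0.1557.

0.1557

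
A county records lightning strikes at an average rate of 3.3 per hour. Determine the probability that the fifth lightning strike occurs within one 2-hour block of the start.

Over the interval, μ = 3.3 × 2 = 6.6 (a 2-hour block = 2 hours).
The fifth arrival falls in the interval iff at least 5 events occur there: P(S_5 ≤ t) = P(N ≥ 5) = 1 − P(N ≤ 4) ≈ 0.7873.

0.7873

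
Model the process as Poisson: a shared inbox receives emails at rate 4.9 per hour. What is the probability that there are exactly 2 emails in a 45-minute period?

Over the interval, μ = 4.9 × 0.75 = 3.675 (a 45-minute period = 0.75 hours).
P(N = 2) = e^(−μ) μ^2/2! = e^(−3.675) · 3.675^2/2 ≈ 0.1712.

0.1712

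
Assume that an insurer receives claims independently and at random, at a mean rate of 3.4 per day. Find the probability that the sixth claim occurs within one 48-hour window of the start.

0.6730

Over the interval, μ = 3.4 × 2 = 6.8 (a 48-hour window = 2 days).
The sixth arrival falls in the interval iff at least 6 events occur there: P(S_6 ≤ t) = P(N ≥ 6) = 1 − P(N ≤ 5) ≈ 0.6730.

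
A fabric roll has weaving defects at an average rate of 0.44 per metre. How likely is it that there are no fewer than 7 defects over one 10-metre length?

Over the interval, μ = 0.44 × 10 = 4.4 (a 10-metre length = 10 metres).
P(N ≥ 7) = 1 − P(N ≤ 6) = 1 − Σ_{j=0}^{6} e^(−μ) μ^j/j! ≈ 0.1564.

0.1564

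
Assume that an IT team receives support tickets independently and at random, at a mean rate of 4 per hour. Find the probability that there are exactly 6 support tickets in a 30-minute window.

Over the interval, μ = 4 × 0.5 = 2 (a 30-minute window = 0.5 hours).
P(N = 6) = e^(−μ) μ^6/6! = e^(−2) · 2^6/720 ≈ 0.0120.

0.0120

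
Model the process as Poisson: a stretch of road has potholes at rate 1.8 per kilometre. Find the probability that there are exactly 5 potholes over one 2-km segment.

Over the interval, μ = 1.8 × 2 = 3.6 (a 2-km segment = 2 kilometres).
P(N = 5) = e^(−μ) μ^5/5! = e^(−3.6) · 3.6^5/120 ≈ 0.1377.

0.1377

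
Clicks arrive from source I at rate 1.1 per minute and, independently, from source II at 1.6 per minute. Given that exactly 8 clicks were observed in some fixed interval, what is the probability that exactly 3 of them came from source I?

Given the total, each event is independently from source I with probability p = λ_I/(λ_I+λ_II) = 1.1/2.7 ≈ 0.4074.
So K ~ Binomial(8, 1.1/2.7): P(K = 3) = C(8,3) · (1.1/2.7)^3 · (1.6/2.7)^5 ≈ 0.2767.

0.2767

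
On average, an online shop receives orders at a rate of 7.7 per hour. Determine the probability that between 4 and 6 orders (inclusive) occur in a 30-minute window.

0.4411

Over the interval, μ = 7.7 × 0.5 = 3.85 (a 30-minute window = 0.5 hours).
P(4 ≤ N ≤ 6) = Σ_{j=4}^{6} e^(−3.85) · 3.85^j/j! ≈ 0.4411.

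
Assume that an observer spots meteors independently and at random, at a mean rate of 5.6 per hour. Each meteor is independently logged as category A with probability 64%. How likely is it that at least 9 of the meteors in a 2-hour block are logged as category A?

Thinning: the meteors that are logged as category A themselves form a Poisson process with rate 0.64 × 5.6 = 3.584 per hour.
Over the interval, μ = 3.584 × 2 = 7.168 (a 2-hour block = 2 hours).
P(N ≥ 9) = 1 − P(N ≤ 8) ≈ 0.2931.

0.2931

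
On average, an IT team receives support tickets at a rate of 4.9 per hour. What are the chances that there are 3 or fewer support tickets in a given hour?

With mean μ = 4.9 per hour,
P(N ≤ 3) = Σ_{j=0}^{3} e^(−μ) μ^j/j! ≈ 0.2793.

0.2793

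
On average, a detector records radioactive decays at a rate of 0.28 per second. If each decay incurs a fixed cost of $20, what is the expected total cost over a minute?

$336

E[N] = 0.28 × 60 = 16.8 (a minute = 60 seconds); E[cost] = 16.8 × $20 = $336.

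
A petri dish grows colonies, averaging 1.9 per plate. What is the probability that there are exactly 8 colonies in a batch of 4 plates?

Over the interval, μ = 1.9 × 4 = 7.6 (a batch of 4 plates = 4 plates).
P(N = 8) = e^(−μ) μ^8/8! = e^(−7.6) · 7.6^8/40320 ≈ 0.1381.

0.1381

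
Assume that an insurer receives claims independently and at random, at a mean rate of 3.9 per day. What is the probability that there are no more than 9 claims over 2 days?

Over the interval, μ = 3.9 × 2 = 7.8 (2 days).
P(N ≤ 9) = Σ_{j=0}^{9} e^(−μ) μ^j/j! ≈ 0.7411.

0.7411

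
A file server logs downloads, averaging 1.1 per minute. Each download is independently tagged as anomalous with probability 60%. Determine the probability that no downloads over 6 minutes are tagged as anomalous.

Thinning: the downloads that are tagged as anomalous themselves form a Poisson process with rate 0.6 × 1.1 = 0.66 per minute.
Over the interval, μ = 0.66 × 6 = 3.96 (6 minutes).
P(N = 0) = e^(−3.96) · 3.96^0/0! ≈ 0.0191.

0.0191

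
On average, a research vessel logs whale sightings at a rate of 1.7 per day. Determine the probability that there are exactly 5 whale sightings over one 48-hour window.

Over the interval, μ = 1.7 × 2 = 3.4 (a 48-hour window = 2 days).
P(N = 5) = e^(−μ) μ^5/5! = e^(−3.4) · 3.4^5/120 ≈ 0.1264.

0.1264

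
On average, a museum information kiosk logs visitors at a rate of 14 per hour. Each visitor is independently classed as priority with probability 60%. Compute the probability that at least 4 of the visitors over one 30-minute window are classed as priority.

0.6046

Thinning: the visitors that are classed as priority themselves form a Poisson process with rate 0.6 × 14 = 8.4 per hour.
Over the interval, μ = 8.4 × 0.5 = 4.2 (a 30-minute window = 0.5 hours).
P(N ≥ 4) = 1 − P(N ≤ 3) ≈ 0.6046.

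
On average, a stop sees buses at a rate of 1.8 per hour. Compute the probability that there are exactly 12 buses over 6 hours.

Over the interval, μ = 1.8 × 6 = 10.8 (6 hours).
P(N = 12) = e^(−μ) μ^12/12! = e^(−10.8) · 10.8^12/479001600 ≈ 0.1072.

0.1072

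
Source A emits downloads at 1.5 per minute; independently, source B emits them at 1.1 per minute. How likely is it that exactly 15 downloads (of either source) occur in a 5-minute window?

0.0885

Independent Poisson processes superpose: combined rate λ = 1.5 + 1.1 = 2.6 per minute.
Over the interval, μ = 2.6 × 5 = 13 (a 5-minute window = 5 minutes).
P(N = 15) = e^(−13) · 13^15/15! ≈ 0.0885.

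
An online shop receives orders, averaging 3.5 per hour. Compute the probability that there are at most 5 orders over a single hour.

0.8576

With mean μ = 3.5 per hour,
P(N ≤ 5) = Σ_{j=0}^{5} e^(−μ) μ^j/j! ≈ 0.8576.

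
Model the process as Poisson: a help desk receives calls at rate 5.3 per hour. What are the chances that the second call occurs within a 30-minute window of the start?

0.7421

Over the interval, μ = 5.3 × 0.5 = 2.65 (a 30-minute window = 0.5 hours).
The second arrival falls in the interval iff at least 2 events occur there: P(S_2 ≤ t) = P(N ≥ 2) = 1 − P(N ≤ 1) ≈ 0.7421.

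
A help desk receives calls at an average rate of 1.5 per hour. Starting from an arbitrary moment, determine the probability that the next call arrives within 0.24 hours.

0.3023

Inter-arrival times are exponential with rate λ = 1.5 per hour.
P(T ≤ 0.24) = 1 − e^(−λt) = 1 − e^(−1.5 × 0.24) = 1 − e^(−0.36) ≈ 0.3023.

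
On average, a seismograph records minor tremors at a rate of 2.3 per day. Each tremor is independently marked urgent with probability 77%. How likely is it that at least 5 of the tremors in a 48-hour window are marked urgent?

Thinning: the tremors that are marked urgent themselves form a Poisson process with rate 0.77 × 2.3 = 1.771 per day.
Over the interval, μ = 1.771 × 2 = 3.542 (a 48-hour window = 2 days).
P(N ≥ 5) = 1 − P(N ≤ 4) ≈ 0.2825.

0.2825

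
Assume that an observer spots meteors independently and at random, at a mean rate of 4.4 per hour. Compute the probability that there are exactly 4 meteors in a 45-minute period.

Over the interval, μ = 4.4 × 0.75 = 3.3 (a 45-minute period = 0.75 hours).
P(N = 4) = e^(−μ) μ^4/4! = e^(−3.3) · 3.3^4/24 ≈ 0.1823.

0.1823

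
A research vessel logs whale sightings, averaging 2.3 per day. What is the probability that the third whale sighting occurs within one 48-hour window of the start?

0.8374

Over the interval, μ = 2.3 × 2 = 4.6 (a 48-hour window = 2 days).
The third arrival falls in the interval iff at least 3 events occur there: P(S_3 ≤ t) = P(N ≥ 3) = 1 − P(N ≤ 2) ≈ 0.8374.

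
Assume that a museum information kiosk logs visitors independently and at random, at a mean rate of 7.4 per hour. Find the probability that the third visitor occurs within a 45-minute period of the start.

Over the interval, μ = 7.4 × 0.75 = 5.55 (a 45-minute period = 0.75 hours).
The third arrival falls in the interval iff at least 3 events occur there: P(S_3 ≤ t) = P(N ≥ 3) = 1 − P(N ≤ 2) ≈ 0.9147.

0.9147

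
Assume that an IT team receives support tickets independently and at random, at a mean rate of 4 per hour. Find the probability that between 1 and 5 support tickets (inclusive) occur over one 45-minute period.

0.8663

Over the interval, μ = 4 × 0.75 = 3 (a 45-minute period = 0.75 hours).
P(1 ≤ N ≤ 5) = Σ_{j=1}^{5} e^(−3) · 3^j/j! ≈ 0.8663.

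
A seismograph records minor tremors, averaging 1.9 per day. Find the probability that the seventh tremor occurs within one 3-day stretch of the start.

Over the interval, μ = 1.9 × 3 = 5.7 (a 3-day stretch = 3 days).
The seventh arrival falls in the interval iff at least 7 events occur there: P(S_7 ≤ t) = P(N ≥ 7) = 1 − P(N ≤ 6) ≈ 0.3456.

0.3456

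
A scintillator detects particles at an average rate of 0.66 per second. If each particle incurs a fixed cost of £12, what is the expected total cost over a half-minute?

E[N] = 0.66 × 30 = 19.8 (a half-minute = 30 seconds); E[cost] = 19.8 × £12 = £237.6.

£237.6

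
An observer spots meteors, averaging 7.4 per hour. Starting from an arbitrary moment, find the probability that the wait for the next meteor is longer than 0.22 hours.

0.1963

The wait for the next event is exponential with rate λ = 7.4 per hour.
P(T > 0.22) = e^(−λt) = e^(−7.4 × 0.22) = e^(−1.628) ≈ 0.1963.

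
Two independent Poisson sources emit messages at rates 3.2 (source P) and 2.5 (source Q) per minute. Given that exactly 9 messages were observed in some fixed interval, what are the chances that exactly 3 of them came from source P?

Given the total, each event is independently from source P with probability p = λ_P/(λ_P+λ_Q) = 3.2/5.7 ≈ 0.5614.
So K ~ Binomial(9, 3.2/5.7): P(K = 3) = C(9,3) · (3.2/5.7)^3 · (2.5/5.7)^6 ≈ 0.1058.

0.1058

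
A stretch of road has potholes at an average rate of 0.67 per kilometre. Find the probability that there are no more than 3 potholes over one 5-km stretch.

Over the interval, μ = 0.67 × 5 = 3.35 (a 5-km stretch = 5 kilometres).
P(N ≤ 3) = Σ_{j=0}^{3} e^(−μ) μ^j/j! ≈ 0.5693.

0.5693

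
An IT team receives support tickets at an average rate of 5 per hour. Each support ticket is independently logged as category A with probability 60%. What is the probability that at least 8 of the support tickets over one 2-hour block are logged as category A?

0.2560

Thinning: the support tickets that are logged as category A themselves form a Poisson process with rate 0.6 × 5 = 3 per hour.
Over the interval, μ = 3 × 2 = 6 (a 2-hour block = 2 hours).
P(N ≥ 8) = 1 − P(N ≤ 7) ≈ 0.2560.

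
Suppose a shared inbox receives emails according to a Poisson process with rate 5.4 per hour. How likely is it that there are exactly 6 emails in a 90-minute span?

Over the interval, μ = 5.4 × 1.5 = 8.1 (a 90-minute span = 1.5 hours).
P(N = 6) = e^(−μ) μ^6/6! = e^(−8.1) · 8.1^6/720 ≈ 0.1191.

0.1191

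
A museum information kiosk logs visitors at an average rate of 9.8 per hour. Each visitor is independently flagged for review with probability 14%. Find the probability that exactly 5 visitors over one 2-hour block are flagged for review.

Thinning: the visitors that are flagged for review themselves form a Poisson process with rate 0.14 × 9.8 = 1.372 per hour.
Over the interval, μ = 1.372 × 2 = 2.744 (a 2-hour block = 2 hours).
P(N = 5) = e^(−2.744) · 2.744^5/5! ≈ 0.0834.

0.0834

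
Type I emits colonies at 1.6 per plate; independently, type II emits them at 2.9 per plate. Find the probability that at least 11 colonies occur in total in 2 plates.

Independent Poisson processes superpose: combined rate λ = 1.6 + 2.9 = 4.5 per plate.
Over the interval, μ = 4.5 × 2 = 9 (2 plates).
P(N ≥ 11) = 1 − P(N ≤ 10) ≈ 0.2940.

0.2940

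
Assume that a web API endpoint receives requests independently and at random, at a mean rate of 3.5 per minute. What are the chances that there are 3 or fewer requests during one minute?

0.5366

With mean μ = 3.5 per minute,
P(N ≤ 3) = Σ_{j=0}^{3} e^(−μ) μ^j/j! ≈ 0.5366.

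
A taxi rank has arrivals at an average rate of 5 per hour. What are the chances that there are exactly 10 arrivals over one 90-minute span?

Over the interval, μ = 5 × 1.5 = 7.5 (a 90-minute span = 1.5 hours).
P(N = 10) = e^(−μ) μ^10/10! = e^(−7.5) · 7.5^10/3628800 ≈ 0.0858.

0.0858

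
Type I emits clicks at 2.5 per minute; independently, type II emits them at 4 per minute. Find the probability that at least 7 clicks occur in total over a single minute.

0.4735

Independent Poisson processes superpose: combined rate λ = 2.5 + 4 = 6.5 per minute.
So μ = 6.5.
P(N ≥ 7) = 1 − P(N ≤ 6) ≈ 0.4735.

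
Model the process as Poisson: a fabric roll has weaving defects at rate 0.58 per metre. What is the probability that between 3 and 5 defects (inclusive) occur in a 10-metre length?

Over the interval, μ = 0.58 × 10 = 5.8 (a 10-metre length = 10 metres).
P(3 ≤ N ≤ 5) = Σ_{j=3}^{5} e^(−5.8) · 5.8^j/j! ≈ 0.4068.

0.4068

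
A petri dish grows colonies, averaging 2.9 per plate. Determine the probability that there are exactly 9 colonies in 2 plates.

0.0620

Over the interval, μ = 2.9 × 2 = 5.8 (2 plates).
P(N = 9) = e^(−μ) μ^9/9! = e^(−5.8) · 5.8^9/362880 ≈ 0.0620.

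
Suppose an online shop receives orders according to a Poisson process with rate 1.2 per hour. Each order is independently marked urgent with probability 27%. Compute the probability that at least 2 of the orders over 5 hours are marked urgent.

0.4815

Thinning: the orders that are marked urgent themselves form a Poisson process with rate 0.27 × 1.2 = 0.324 per hour.
Over the interval, μ = 0.324 × 5 = 1.62 (5 hours).
P(N ≥ 2) = 1 − P(N ≤ 1) ≈ 0.4815.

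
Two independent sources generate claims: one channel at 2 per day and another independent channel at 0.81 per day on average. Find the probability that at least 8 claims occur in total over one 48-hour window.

0.2056

Independent Poisson processes superpose: combined rate λ = 2 + 0.81 = 2.81 per day.
Over the interval, μ = 2.81 × 2 = 5.62 (a 48-hour window = 2 days).
P(N ≥ 8) = 1 − P(N ≤ 7) ≈ 0.2056.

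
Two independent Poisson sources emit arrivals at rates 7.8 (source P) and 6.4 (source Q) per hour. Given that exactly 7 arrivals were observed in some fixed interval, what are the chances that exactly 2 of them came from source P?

0.1178

Given the total, each event is independently from source P with probability p = λ_P/(λ_P+λ_Q) = 7.8/14.2 ≈ 0.5493.
So K ~ Binomial(7, 7.8/14.2): P(K = 2) = C(7,2) · (7.8/14.2)^2 · (6.4/14.2)^5 ≈ 0.1178.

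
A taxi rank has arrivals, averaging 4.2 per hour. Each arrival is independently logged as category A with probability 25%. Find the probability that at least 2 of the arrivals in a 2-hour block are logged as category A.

Thinning: the arrivals that are logged as category A themselves form a Poisson process with rate 0.25 × 4.2 = 1.05 per hour.
Over the interval, μ = 1.05 × 2 = 2.1 (a 2-hour block = 2 hours).
P(N ≥ 2) = 1 − P(N ≤ 1) ≈ 0.6204.

0.6204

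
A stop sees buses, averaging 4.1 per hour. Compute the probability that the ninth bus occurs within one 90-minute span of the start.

Over the interval, μ = 4.1 × 1.5 = 6.15 (a 90-minute span = 1.5 hours).
The ninth arrival falls in the interval iff at least 9 events occur there: P(S_9 ≤ t) = P(N ≥ 9) = 1 − P(N ≤ 8) ≈ 0.1686.

0.1686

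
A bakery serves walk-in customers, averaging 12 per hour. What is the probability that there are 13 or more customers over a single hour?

With mean μ = 12 per hour,
P(N ≥ 13) = 1 − P(N ≤ 12) = 1 − Σ_{j=0}^{12} e^(−μ) μ^j/j! ≈ 0.4240.

0.4240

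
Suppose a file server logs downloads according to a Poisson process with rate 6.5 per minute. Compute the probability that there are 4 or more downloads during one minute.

With mean μ = 6.5 per minute,
P(N ≥ 4) = 1 − P(N ≤ 3) = 1 − Σ_{j=0}^{3} e^(−μ) μ^j/j! ≈ 0.8882.

0.8882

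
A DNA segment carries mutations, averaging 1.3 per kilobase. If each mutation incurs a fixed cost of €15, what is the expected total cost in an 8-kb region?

€156

E[N] = 1.3 × 8 = 10.4 (an 8-kb region = 8 kilobases); E[cost] = 10.4 × €15 = €156.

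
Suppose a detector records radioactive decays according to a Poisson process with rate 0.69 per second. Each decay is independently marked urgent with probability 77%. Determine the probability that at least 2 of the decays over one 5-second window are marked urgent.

Thinning: the decays that are marked urgent themselves form a Poisson process with rate 0.77 × 0.69 = 0.5313 per second.
Over the interval, μ = 0.5313 × 5 = 2.6565 (a 5-second window = 5 seconds).
P(N ≥ 2) = 1 − P(N ≤ 1) ≈ 0.7433.

0.7433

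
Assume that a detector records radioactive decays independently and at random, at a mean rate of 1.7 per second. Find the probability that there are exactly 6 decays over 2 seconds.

Over the interval, μ = 1.7 × 2 = 3.4 (2 seconds).
P(N = 6) = e^(−μ) μ^6/6! = e^(−3.4) · 3.4^6/720 ≈ 0.0716.

0.0716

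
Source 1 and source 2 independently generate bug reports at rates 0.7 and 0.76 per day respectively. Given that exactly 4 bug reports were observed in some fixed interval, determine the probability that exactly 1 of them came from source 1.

Given the total, each event is independently from source 1 with probability p = λ_1/(λ_1+λ_2) = 0.7/1.46 ≈ 0.4795.
So K ~ Binomial(4, 0.7/1.46): P(K = 1) = C(4,1) · (0.7/1.46)^1 · (0.76/1.46)^3 ≈ 0.2705.

0.2705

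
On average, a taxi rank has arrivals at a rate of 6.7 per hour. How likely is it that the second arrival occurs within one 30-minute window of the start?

0.8474

Over the interval, μ = 6.7 × 0.5 = 3.35 (a 30-minute window = 0.5 hours).
The second arrival falls in the interval iff at least 2 events occur there: P(S_2 ≤ t) = P(N ≥ 2) = 1 − P(N ≤ 1) ≈ 0.8474.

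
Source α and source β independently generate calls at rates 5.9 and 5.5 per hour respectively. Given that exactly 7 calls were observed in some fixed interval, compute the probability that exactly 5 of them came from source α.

Given the total, each event is independently from source α with probability p = λ_α/(λ_α+λ_β) = 5.9/11.4 ≈ 0.5175.
So K ~ Binomial(7, 5.9/11.4): P(K = 5) = C(7,5) · (5.9/11.4)^5 · (5.5/11.4)^2 ≈ 0.1815.

0.1815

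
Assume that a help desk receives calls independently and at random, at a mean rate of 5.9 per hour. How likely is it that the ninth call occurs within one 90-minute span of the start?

0.5244

Over the interval, μ = 5.9 × 1.5 = 8.85 (a 90-minute span = 1.5 hours).
The ninth arrival falls in the interval iff at least 9 events occur there: P(S_9 ≤ t) = P(N ≥ 9) = 1 − P(N ≤ 8) ≈ 0.5244.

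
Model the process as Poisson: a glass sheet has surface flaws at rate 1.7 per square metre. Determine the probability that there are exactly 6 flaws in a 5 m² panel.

Over the interval, μ = 1.7 × 5 = 8.5 (a 5 m² panel = 5 square metres).
P(N = 6) = e^(−μ) μ^6/6! = e^(−8.5) · 8.5^6/720 ≈ 0.1066.

0.1066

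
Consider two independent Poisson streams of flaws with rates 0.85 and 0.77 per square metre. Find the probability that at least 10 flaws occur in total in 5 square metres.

Independent Poisson processes superpose: combined rate λ = 0.85 + 0.77 = 1.62 per square metre.
Over the interval, μ = 1.62 × 5 = 8.1 (5 square metres).
P(N ≥ 10) = 1 − P(N ≤ 9) ≈ 0.2959.

0.2959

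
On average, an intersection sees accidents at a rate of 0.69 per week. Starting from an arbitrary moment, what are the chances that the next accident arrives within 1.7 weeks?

0.6906

Inter-arrival times are exponential with rate λ = 0.69 per week.
P(T ≤ 1.7) = 1 − e^(−λt) = 1 − e^(−0.69 × 1.7) = 1 − e^(−1.173) ≈ 0.6906.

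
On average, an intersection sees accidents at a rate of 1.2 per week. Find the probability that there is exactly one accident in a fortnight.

0.2177

Over the interval, μ = 1.2 × 2 = 2.4 (a fortnight = 2 weeks).
P(N = 1) = e^(−μ) μ^1/1! = e^(−2.4) · 2.4^1/1 ≈ 0.2177.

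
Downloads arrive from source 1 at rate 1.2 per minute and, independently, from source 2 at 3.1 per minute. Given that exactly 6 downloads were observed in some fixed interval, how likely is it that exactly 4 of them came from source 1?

Given the total, each event is independently from source 1 with probability p = λ_1/(λ_1+λ_2) = 1.2/4.3 ≈ 0.2791.
So K ~ Binomial(6, 1.2/4.3): P(K = 4) = C(6,4) · (1.2/4.3)^4 · (3.1/4.3)^2 ≈ 0.0473.

0.0473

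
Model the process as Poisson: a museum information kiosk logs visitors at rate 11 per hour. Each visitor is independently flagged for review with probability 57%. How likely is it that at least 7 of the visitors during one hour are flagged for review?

0.4370

Thinning: the visitors that are flagged for review themselves form a Poisson process with rate 0.57 × 11 = 6.27 per hour.
So μ = 6.27.
P(N ≥ 7) = 1 − P(N ≤ 6) ≈ 0.4370.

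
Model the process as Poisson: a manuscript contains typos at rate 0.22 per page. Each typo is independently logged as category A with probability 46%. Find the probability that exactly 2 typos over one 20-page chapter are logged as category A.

0.2706

Thinning: the typos that are logged as category A themselves form a Poisson process with rate 0.46 × 0.22 = 0.1012 per page.
Over the interval, μ = 0.1012 × 20 = 2.024 (a 20-page chapter = 20 pages).
P(N = 2) = e^(−2.024) · 2.024^2/2! ≈ 0.2706.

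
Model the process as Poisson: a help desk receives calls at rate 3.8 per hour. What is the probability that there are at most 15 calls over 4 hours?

Over the interval, μ = 3.8 × 4 = 15.2 (4 hours).
P(N ≤ 15) = Σ_{j=0}^{15} e^(−μ) μ^j/j! ≈ 0.5476.

0.5476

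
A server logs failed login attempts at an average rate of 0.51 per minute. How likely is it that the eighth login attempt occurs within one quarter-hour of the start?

Over the interval, μ = 0.51 × 15 = 7.65 (a quarter-hour = 15 minutes).
The eighth arrival falls in the interval iff at least 8 events occur there: P(S_8 ≤ t) = P(N ≥ 8) = 1 − P(N ≤ 7) ≈ 0.4972.

0.4972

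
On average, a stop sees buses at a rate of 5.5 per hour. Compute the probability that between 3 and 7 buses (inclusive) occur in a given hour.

With mean μ = 5.5 per hour,
P(3 ≤ N ≤ 7) = Σ_{j=3}^{7} e^(−5.5) · 5.5^j/j! ≈ 0.7211.

0.7211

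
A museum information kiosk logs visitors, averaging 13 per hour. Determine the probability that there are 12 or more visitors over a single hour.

0.6468

With mean μ = 13 per hour,
P(N ≥ 12) = 1 − P(N ≤ 11) = 1 − Σ_{j=0}^{11} e^(−μ) μ^j/j! ≈ 0.6468.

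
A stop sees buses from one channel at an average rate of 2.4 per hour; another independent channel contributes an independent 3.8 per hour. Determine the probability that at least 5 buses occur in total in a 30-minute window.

0.2018

Independent Poisson processes superpose: combined rate λ = 2.4 + 3.8 = 6.2 per hour.
Over the interval, μ = 6.2 × 0.5 = 3.1 (a 30-minute window = 0.5 hours).
P(N ≥ 5) = 1 − P(N ≤ 4) ≈ 0.2018.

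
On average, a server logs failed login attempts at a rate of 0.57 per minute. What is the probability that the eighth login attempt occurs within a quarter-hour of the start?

Over the interval, μ = 0.57 × 15 = 8.55 (a quarter-hour = 15 minutes).
The eighth arrival falls in the interval iff at least 8 events occur there: P(S_8 ≤ t) = P(N ≥ 8) = 1 − P(N ≤ 7) ≈ 0.6208.

0.6208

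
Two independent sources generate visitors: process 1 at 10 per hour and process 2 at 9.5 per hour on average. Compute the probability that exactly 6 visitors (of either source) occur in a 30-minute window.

0.0696

Independent Poisson processes superpose: combined rate λ = 10 + 9.5 = 19.5 per hour.
Over the interval, μ = 19.5 × 0.5 = 9.75 (a 30-minute window = 0.5 hours).
P(N = 6) = e^(−9.75) · 9.75^6/6! ≈ 0.0696.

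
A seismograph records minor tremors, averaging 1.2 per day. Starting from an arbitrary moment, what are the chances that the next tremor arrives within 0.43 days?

Inter-arrival times are exponential with rate λ = 1.2 per day.
P(T ≤ 0.43) = 1 − e^(−λt) = 1 − e^(−1.2 × 0.43) = 1 − e^(−0.516) ≈ 0.4031.

0.4031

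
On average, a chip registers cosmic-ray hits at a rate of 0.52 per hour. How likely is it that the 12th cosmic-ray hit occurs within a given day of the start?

0.5921

Over the interval, μ = 0.52 × 24 = 12.48 (a day = 24 hours).
The 12th arrival falls in the interval iff at least 12 events occur there: P(S_12 ≤ t) = P(N ≥ 12) = 1 − P(N ≤ 11) ≈ 0.5921.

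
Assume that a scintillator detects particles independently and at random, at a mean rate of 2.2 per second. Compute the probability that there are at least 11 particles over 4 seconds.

Over the interval, μ = 2.2 × 4 = 8.8 (4 seconds).
P(N ≥ 11) = 1 − P(N ≤ 10) = 1 − Σ_{j=0}^{10} e^(−μ) μ^j/j! ≈ 0.2706.

0.2706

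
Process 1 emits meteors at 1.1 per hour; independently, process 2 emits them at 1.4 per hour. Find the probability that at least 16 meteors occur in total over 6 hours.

0.4319

Independent Poisson processes superpose: combined rate λ = 1.1 + 1.4 = 2.5 per hour.
Over the interval, μ = 2.5 × 6 = 15 (6 hours).
P(N ≥ 16) = 1 − P(N ≤ 15) ≈ 0.4319.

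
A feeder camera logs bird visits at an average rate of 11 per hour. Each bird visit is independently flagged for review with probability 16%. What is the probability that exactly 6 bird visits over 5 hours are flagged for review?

Thinning: the bird visits that are flagged for review themselves form a Poisson process with rate 0.16 × 11 = 1.76 per hour.
Over the interval, μ = 1.76 × 5 = 8.8 (5 hours).
P(N = 6) = e^(−8.8) · 8.8^6/6! ≈ 0.0972.

0.0972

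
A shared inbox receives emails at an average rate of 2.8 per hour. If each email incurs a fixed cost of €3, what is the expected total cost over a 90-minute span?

E[N] = 2.8 × 1.5 = 4.2 (a 90-minute span = 1.5 hours); E[cost] = 4.2 × €3 = €12.6.

€12.6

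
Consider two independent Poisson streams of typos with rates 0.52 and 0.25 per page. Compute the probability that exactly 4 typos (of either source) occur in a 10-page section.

0.0663

Independent Poisson processes superpose: combined rate λ = 0.52 + 0.25 = 0.77 per page.
Over the interval, μ = 0.77 × 10 = 7.7 (a 10-page section = 10 pages).
P(N = 4) = e^(−7.7) · 7.7^4/4! ≈ 0.0663.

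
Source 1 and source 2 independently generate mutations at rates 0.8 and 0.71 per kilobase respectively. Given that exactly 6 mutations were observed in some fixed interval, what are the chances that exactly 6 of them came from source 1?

0.0221

Given the total, each event is independently from source 1 with probability p = λ_1/(λ_1+λ_2) = 0.8/1.51 ≈ 0.5298.
So K ~ Binomial(6, 0.8/1.51): P(K = 6) = C(6,6) · (0.8/1.51)^6 · (0.71/1.51)^0 ≈ 0.0221.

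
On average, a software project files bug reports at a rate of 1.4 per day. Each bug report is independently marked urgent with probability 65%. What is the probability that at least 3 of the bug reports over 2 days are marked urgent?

0.2747

Thinning: the bug reports that are marked urgent themselves form a Poisson process with rate 0.65 × 1.4 = 0.91 per day.
Over the interval, μ = 0.91 × 2 = 1.82 (2 days).
P(N ≥ 3) = 1 − P(N ≤ 2) ≈ 0.2747.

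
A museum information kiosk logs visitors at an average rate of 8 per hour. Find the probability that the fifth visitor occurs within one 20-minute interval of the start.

Over the interval, μ = 8 × 1/3 ≈ 2.66667 (a 20-minute interval = 1/3 hours).
The fifth arrival falls in the interval iff at least 5 events occur there: P(S_5 ≤ t) = P(N ≥ 5) = 1 − P(N ≤ 4) ≈ 0.1322.

0.1322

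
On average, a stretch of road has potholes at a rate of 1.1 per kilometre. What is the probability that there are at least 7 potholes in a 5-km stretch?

0.3140

Over the interval, μ = 1.1 × 5 = 5.5 (a 5-km stretch = 5 kilometres).
P(N ≥ 7) = 1 − P(N ≤ 6) = 1 − Σ_{j=0}^{6} e^(−μ) μ^j/j! ≈ 0.3140.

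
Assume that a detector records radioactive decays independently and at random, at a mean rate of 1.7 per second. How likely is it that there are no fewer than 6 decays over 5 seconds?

Over the interval, μ = 1.7 × 5 = 8.5 (5 seconds).
P(N ≥ 6) = 1 − P(N ≤ 5) = 1 − Σ_{j=0}^{5} e^(−μ) μ^j/j! ≈ 0.8504.

0.8504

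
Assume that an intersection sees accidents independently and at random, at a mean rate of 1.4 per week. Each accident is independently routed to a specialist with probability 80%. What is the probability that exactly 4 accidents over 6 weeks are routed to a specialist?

Thinning: the accidents that are routed to a specialist themselves form a Poisson process with rate 0.8 × 1.4 = 1.12 per week.
Over the interval, μ = 1.12 × 6 = 6.72 (6 weeks).
P(N = 4) = e^(−6.72) · 6.72^4/4! ≈ 0.1025.

0.1025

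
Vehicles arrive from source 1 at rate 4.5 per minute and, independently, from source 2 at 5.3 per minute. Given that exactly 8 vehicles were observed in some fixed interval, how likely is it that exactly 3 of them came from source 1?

0.2508

Given the total, each event is independently from source 1 with probability p = λ_1/(λ_1+λ_2) = 4.5/9.8 ≈ 0.4592.
So K ~ Binomial(8, 4.5/9.8): P(K = 3) = C(8,3) · (4.5/9.8)^3 · (5.3/9.8)^5 ≈ 0.2508.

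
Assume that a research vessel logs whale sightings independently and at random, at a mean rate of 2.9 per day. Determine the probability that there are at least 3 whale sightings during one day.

0.5540

With mean μ = 2.9 per day,
P(N ≥ 3) = 1 − P(N ≤ 2) = 1 − Σ_{j=0}^{2} e^(−μ) μ^j/j! ≈ 0.5540.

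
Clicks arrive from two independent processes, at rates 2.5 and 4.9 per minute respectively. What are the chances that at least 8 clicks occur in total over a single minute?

Independent Poisson processes superpose: combined rate λ = 2.5 + 4.9 = 7.4 per minute.
So μ = 7.4.
P(N ≥ 8) = 1 − P(N ≤ 7) ≈ 0.4607.

0.4607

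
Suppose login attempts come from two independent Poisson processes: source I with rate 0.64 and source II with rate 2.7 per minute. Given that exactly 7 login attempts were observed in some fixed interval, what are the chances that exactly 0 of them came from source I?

0.2256

Given the total, each event is independently from source I with probability p = λ_I/(λ_I+λ_II) = 0.64/3.34 ≈ 0.1916.
So K ~ Binomial(7, 0.64/3.34): P(K = 0) = C(7,0) · (0.64/3.34)^0 · (2.7/3.34)^7 ≈ 0.2256.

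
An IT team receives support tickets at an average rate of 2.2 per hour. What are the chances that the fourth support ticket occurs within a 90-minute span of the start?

Over the interval, μ = 2.2 × 1.5 = 3.3 (a 90-minute span = 1.5 hours).
The fourth arrival falls in the interval iff at least 4 events occur there: P(S_4 ≤ t) = P(N ≥ 4) = 1 − P(N ≤ 3) ≈ 0.4197.

0.4197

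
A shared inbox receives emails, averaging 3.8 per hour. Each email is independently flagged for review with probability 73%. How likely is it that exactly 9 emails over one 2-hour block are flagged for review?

0.0535

Thinning: the emails that are flagged for review themselves form a Poisson process with rate 0.73 × 3.8 = 2.774 per hour.
Over the interval, μ = 2.774 × 2 = 5.548 (a 2-hour block = 2 hours).
P(N = 9) = e^(−5.548) · 5.548^9/9! ≈ 0.0535.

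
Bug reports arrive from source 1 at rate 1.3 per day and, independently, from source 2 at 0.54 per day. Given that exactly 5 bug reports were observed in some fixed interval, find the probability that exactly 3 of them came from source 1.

Given the total, each event is independently from source 1 with probability p = λ_1/(λ_1+λ_2) = 1.3/1.84 ≈ 0.7065.
So K ~ Binomial(5, 1.3/1.84): P(K = 3) = C(5,3) · (1.3/1.84)^3 · (0.54/1.84)^2 ≈ 0.3038.

0.3038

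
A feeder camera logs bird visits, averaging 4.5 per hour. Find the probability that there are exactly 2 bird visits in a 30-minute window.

0.2668

Over the interval, μ = 4.5 × 0.5 = 2.25 (a 30-minute window = 0.5 hours).
P(N = 2) = e^(−μ) μ^2/2! = e^(−2.25) · 2.25^2/2 ≈ 0.2668.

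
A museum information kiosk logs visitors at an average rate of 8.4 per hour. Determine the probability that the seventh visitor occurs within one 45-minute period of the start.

Over the interval, μ = 8.4 × 0.75 = 6.3 (a 45-minute period = 0.75 hours).
The seventh arrival falls in the interval iff at least 7 events occur there: P(S_7 ≤ t) = P(N ≥ 7) = 1 − P(N ≤ 6) ≈ 0.4418.

0.4418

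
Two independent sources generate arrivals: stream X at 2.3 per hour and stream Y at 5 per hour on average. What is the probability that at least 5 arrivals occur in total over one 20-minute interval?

Independent Poisson processes superpose: combined rate λ = 2.3 + 5 = 7.3 per hour.
Over the interval, μ = 7.3 × 1/3 ≈ 2.43333 (a 20-minute interval = 1/3 hours).
P(N ≥ 5) = 1 − P(N ≤ 4) ≈ 0.1001.

0.1001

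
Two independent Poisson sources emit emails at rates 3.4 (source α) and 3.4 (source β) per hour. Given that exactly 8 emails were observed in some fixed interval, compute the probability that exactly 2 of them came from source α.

Given the total, each event is independently from source α with probability p = λ_α/(λ_α+λ_β) = 3.4/6.8 = 0.5000.
So K ~ Binomial(8, 3.4/6.8): P(K = 2) = C(8,2) · (3.4/6.8)^2 · (3.4/6.8)^6 ≈ 0.1094.

0.1094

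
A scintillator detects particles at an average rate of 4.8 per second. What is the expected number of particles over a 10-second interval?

E[N] = λt = 4.8 × 10 = 48 (a 10-second interval = 10 seconds).

48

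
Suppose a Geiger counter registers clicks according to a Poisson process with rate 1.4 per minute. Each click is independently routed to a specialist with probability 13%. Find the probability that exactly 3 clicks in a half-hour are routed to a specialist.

0.1154

Thinning: the clicks that are routed to a specialist themselves form a Poisson process with rate 0.13 × 1.4 = 0.182 per minute.
Over the interval, μ = 0.182 × 30 = 5.46 (a half-hour = 30 minutes).
P(N = 3) = e^(−5.46) · 5.46^3/3! ≈ 0.1154.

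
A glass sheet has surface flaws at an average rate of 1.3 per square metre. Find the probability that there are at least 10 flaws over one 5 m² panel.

Over the interval, μ = 1.3 × 5 = 6.5 (a 5 m² panel = 5 square metres).
P(N ≥ 10) = 1 − P(N ≤ 9) = 1 − Σ_{j=0}^{9} e^(−μ) μ^j/j! ≈ 0.1226.

0.1226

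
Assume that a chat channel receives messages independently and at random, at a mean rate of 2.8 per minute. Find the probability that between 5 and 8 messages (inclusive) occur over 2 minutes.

0.5435

Over the interval, μ = 2.8 × 2 = 5.6 (2 minutes).
P(5 ≤ N ≤ 8) = Σ_{j=5}^{8} e^(−5.6) · 5.6^j/j! ≈ 0.5435.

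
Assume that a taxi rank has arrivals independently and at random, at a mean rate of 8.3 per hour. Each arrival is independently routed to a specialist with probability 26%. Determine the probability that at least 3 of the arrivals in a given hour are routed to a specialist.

Thinning: the arrivals that are routed to a specialist themselves form a Poisson process with rate 0.26 × 8.3 = 2.158 per hour.
So μ = 2.158.
P(N ≥ 3) = 1 − P(N ≤ 2) ≈ 0.3660.

0.3660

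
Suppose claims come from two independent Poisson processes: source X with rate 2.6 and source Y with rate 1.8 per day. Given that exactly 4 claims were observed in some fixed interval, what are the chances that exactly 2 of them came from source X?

Given the total, each event is independently from source X with probability p = λ_X/(λ_X+λ_Y) = 2.6/4.4 ≈ 0.5909.
So K ~ Binomial(4, 2.6/4.4): P(K = 2) = C(4,2) · (2.6/4.4)^2 · (1.8/4.4)^2 ≈ 0.3506.

0.3506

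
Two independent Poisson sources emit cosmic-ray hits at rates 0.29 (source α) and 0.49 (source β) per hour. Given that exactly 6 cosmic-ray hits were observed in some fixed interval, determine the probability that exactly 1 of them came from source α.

0.2183

Given the total, each event is independently from source α with probability p = λ_α/(λ_α+λ_β) = 0.29/0.78 ≈ 0.3718.
So K ~ Binomial(6, 0.29/0.78): P(K = 1) = C(6,1) · (0.29/0.78)^1 · (0.49/0.78)^5 ≈ 0.2183.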